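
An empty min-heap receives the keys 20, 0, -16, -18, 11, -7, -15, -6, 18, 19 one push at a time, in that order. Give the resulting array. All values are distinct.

Insert 20:
  append 20 at index 0 → [20] (no swap needed)
Insert 0:
  append 0 at index 1 → [20, 0]
  0 < parent 20 at index 0, swap → [0, 20]
Insert -16:
  append -16 at index 2 → [0, 20, -16]
  -16 < parent 0 at index 0, swap → [-16, 20, 0]
Insert -18:
  append -18 at index 3 → [-16, 20, 0, -18]
  -18 < parent 20 at index 1, swap → [-16, -18, 0, 20]
  -18 < parent -16 at index 0, swap → [-18, -16, 0, 20]
Insert 11:
  append 11 at index 4 → [-18, -16, 0, 20, 11] (no swap needed)
Insert -7:
  append -7 at index 5 → [-18, -16, 0, 20, 11, -7]
  -7 < parent 0 at index 2, swap → [-18, -16, -7, 20, 11, 0]
Insert -15:
  append -15 at index 6 → [-18, -16, -7, 20, 11, 0, -15]
  -15 < parent -7 at index 2, swap → [-18, -16, -15, 20, 11, 0, -7]
Insert -6:
  append -6 at index 7 → [-18, -16, -15, 20, 11, 0, -7, -6]
  -6 < parent 20 at index 3, swap → [-18, -16, -15, -6, 11, 0, -7, 20]
Insert 18:
  append 18 at index 8 → [-18, -16, -15, -6, 11, 0, -7, 20, 18] (no swap needed)
Insert 19:
  append 19 at index 9 → [-18, -16, -15, -6, 11, 0, -7, 20, 18, 19] (no swap needed)

[-18, -16, -15, -6, 11, 0, -7, 20, 18, 19]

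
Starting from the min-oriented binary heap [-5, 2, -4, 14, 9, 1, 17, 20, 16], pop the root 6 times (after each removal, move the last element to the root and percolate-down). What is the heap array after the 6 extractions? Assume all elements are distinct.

[16, 17, 20]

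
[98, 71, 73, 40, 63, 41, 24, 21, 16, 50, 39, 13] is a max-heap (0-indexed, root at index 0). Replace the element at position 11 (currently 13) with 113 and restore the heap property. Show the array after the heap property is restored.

[113, 71, 98, 40, 63, 73, 24, 21, 16, 50, 39, 41]

set index 11 from 13 to 113 → [98, 71, 73, 40, 63, 41, 24, 21, 16, 50, 39, 113]
113 > parent 41 at index 5, swap → [98, 71, 73, 40, 63, 113, 24, 21, 16, 50, 39, 41]
113 > parent 73 at index 2, swap → [98, 71, 113, 40, 63, 73, 24, 21, 16, 50, 39, 41]
113 > parent 98 at index 0, swap → [113, 71, 98, 40, 63, 73, 24, 21, 16, 50, 39, 41]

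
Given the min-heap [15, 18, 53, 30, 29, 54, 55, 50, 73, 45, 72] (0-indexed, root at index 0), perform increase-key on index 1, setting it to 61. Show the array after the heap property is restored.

[15, 29, 53, 30, 45, 54, 55, 50, 73, 61, 72]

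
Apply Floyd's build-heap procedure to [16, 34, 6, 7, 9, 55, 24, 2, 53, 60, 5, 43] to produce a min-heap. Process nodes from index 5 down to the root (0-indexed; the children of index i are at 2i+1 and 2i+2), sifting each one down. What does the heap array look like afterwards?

[2, 5, 6, 7, 9, 43, 24, 34, 53, 60, 16, 55]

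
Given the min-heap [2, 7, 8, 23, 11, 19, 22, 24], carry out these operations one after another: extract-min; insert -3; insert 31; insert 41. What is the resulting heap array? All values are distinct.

[-3, 7, 8, 11, 24, 19, 22, 23, 31, 41]

extract-min → returns 2:
  remove root 2; move last element 24 to root → [24, 7, 8, 23, 11, 19, 22]
  24 vs smaller child 7 at index 1, swap → [7, 24, 8, 23, 11, 19, 22]
  24 vs smaller child 11 at index 4, swap → [7, 11, 8, 23, 24, 19, 22]
insert -3:
  append -3 at index 7 → [7, 11, 8, 23, 24, 19, 22, -3]
  -3 < parent 23 at index 3, swap → [7, 11, 8, -3, 24, 19, 22, 23]
  -3 < parent 11 at index 1, swap → [7, -3, 8, 11, 24, 19, 22, 23]
  -3 < parent 7 at index 0, swap → [-3, 7, 8, 11, 24, 19, 22, 23]
insert 31:
  append 31 at index 8 → [-3, 7, 8, 11, 24, 19, 22, 23, 31] (no swap needed)
insert 41:
  append 41 at index 9 → [-3, 7, 8, 11, 24, 19, 22, 23, 31, 41] (no swap needed)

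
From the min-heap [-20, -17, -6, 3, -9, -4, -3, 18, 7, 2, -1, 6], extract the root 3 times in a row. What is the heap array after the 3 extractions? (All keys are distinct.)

[-6, -1, -4, 3, 2, 6, -3, 18, 7]

extract-min #1 returns -20:
  remove root -20; move last element 6 to root → [6, -17, -6, 3, -9, -4, -3, 18, 7, 2, -1]
  6 vs smaller child -17 at index 1, swap → [-17, 6, -6, 3, -9, -4, -3, 18, 7, 2, -1]
  6 vs smaller child -9 at index 4, swap → [-17, -9, -6, 3, 6, -4, -3, 18, 7, 2, -1]
  6 vs smaller child -1 at index 10, swap → [-17, -9, -6, 3, -1, -4, -3, 18, 7, 2, 6]
extract-min #2 returns -17:
  remove root -17; move last element 6 to root → [6, -9, -6, 3, -1, -4, -3, 18, 7, 2]
  6 vs smaller child -9 at index 1, swap → [-9, 6, -6, 3, -1, -4, -3, 18, 7, 2]
  6 vs smaller child -1 at index 4, swap → [-9, -1, -6, 3, 6, -4, -3, 18, 7, 2]
  6 vs only child 2 at index 9, swap → [-9, -1, -6, 3, 2, -4, -3, 18, 7, 6]
extract-min #3 returns -9:
  remove root -9; move last element 6 to root → [6, -1, -6, 3, 2, -4, -3, 18, 7]
  6 vs smaller child -6 at index 2, swap → [-6, -1, 6, 3, 2, -4, -3, 18, 7]
  6 vs smaller child -4 at index 5, swap → [-6, -1, -4, 3, 2, 6, -3, 18, 7]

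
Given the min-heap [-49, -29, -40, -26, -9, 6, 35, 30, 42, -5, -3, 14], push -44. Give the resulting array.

[-49, -29, -44, -26, -9, -40, 35, 30, 42, -5, -3, 14, 6]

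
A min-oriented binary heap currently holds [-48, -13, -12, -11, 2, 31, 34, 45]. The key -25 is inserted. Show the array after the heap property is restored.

[-48, -25, -12, -13, 2, 31, 34, 45, -11]

append -25 at index 8 → [-48, -13, -12, -11, 2, 31, 34, 45, -25]
-25 < parent -11 at index 3, swap → [-48, -13, -12, -25, 2, 31, 34, 45, -11]
-25 < parent -13 at index 1, swap → [-48, -25, -12, -13, 2, 31, 34, 45, -11]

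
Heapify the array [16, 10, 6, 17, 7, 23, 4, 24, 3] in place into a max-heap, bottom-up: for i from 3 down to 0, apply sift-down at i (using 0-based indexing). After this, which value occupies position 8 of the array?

3

sift down from index 3:
  17 vs larger child 24 at index 7, swap → [16, 10, 6, 24, 7, 23, 4, 17, 3]
sift down from index 2:
  6 vs larger child 23 at index 5, swap → [16, 10, 23, 24, 7, 6, 4, 17, 3]
sift down from index 1:
  10 vs larger child 24 at index 3, swap → [16, 24, 23, 10, 7, 6, 4, 17, 3]
  10 vs larger child 17 at index 7, swap → [16, 24, 23, 17, 7, 6, 4, 10, 3]
sift down from index 0:
  16 vs larger child 24 at index 1, swap → [24, 16, 23, 17, 7, 6, 4, 10, 3]
  16 vs larger child 17 at index 3, swap → [24, 17, 23, 16, 7, 6, 4, 10, 3]
resulting array: [24, 17, 23, 16, 7, 6, 4, 10, 3]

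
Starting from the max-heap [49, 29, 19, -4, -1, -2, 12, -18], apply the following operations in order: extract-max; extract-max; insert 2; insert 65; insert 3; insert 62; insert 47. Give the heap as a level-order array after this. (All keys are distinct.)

[65, 62, 12, 3, 47, -2, 2, -4, -1, -18, 19]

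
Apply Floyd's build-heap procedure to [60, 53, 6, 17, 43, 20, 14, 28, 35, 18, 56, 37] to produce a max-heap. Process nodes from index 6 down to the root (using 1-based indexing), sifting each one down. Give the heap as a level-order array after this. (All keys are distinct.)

[60, 56, 37, 35, 53, 20, 14, 28, 17, 18, 43, 6]

sift down from index 6:
  20 vs only child 37 at index 12, swap → [60, 53, 6, 17, 43, 37, 14, 28, 35, 18, 56, 20]
sift down from index 5:
  43 vs larger child 56 at index 11, swap → [60, 53, 6, 17, 56, 37, 14, 28, 35, 18, 43, 20]
sift down from index 4:
  17 vs larger child 35 at index 9, swap → [60, 53, 6, 35, 56, 37, 14, 28, 17, 18, 43, 20]
sift down from index 3:
  6 vs larger child 37 at index 6, swap → [60, 53, 37, 35, 56, 6, 14, 28, 17, 18, 43, 20]
  6 vs only child 20 at index 12, swap → [60, 53, 37, 35, 56, 20, 14, 28, 17, 18, 43, 6]
sift down from index 2:
  53 vs larger child 56 at index 5, swap → [60, 56, 37, 35, 53, 20, 14, 28, 17, 18, 43, 6]
sift down from index 1: already satisfies heap property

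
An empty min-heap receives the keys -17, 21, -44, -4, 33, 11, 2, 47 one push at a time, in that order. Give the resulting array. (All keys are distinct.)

[-44, -4, -17, 21, 33, 11, 2, 47]

Insert -17:
  append -17 at index 0 → [-17] (no swap needed)
Insert 21:
  append 21 at index 1 → [-17, 21] (no swap needed)
Insert -44:
  append -44 at index 2 → [-17, 21, -44]
  -44 < parent -17 at index 0, swap → [-44, 21, -17]
Insert -4:
  append -4 at index 3 → [-44, 21, -17, -4]
  -4 < parent 21 at index 1, swap → [-44, -4, -17, 21]
Insert 33:
  append 33 at index 4 → [-44, -4, -17, 21, 33] (no swap needed)
Insert 11:
  append 11 at index 5 → [-44, -4, -17, 21, 33, 11] (no swap needed)
Insert 2:
  append 2 at index 6 → [-44, -4, -17, 21, 33, 11, 2] (no swap needed)
Insert 47:
  append 47 at index 7 → [-44, -4, -17, 21, 33, 11, 2, 47] (no swap needed)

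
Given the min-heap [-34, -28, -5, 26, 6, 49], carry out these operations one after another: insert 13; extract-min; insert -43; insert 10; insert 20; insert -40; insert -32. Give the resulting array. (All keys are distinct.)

[-43, -40, -28, 10, -32, 49, -5, 26, 20, 13, 6]

insert 13:
  append 13 at index 6 → [-34, -28, -5, 26, 6, 49, 13] (no swap needed)
extract-min → returns -34:
  remove root -34; move last element 13 to root → [13, -28, -5, 26, 6, 49]
  13 vs smaller child -28 at index 1, swap → [-28, 13, -5, 26, 6, 49]
  13 vs smaller child 6 at index 4, swap → [-28, 6, -5, 26, 13, 49]
insert -43:
  append -43 at index 6 → [-28, 6, -5, 26, 13, 49, -43]
  -43 < parent -5 at index 2, swap → [-28, 6, -43, 26, 13, 49, -5]
  -43 < parent -28 at index 0, swap → [-43, 6, -28, 26, 13, 49, -5]
insert 10:
  append 10 at index 7 → [-43, 6, -28, 26, 13, 49, -5, 10]
  10 < parent 26 at index 3, swap → [-43, 6, -28, 10, 13, 49, -5, 26]
insert 20:
  append 20 at index 8 → [-43, 6, -28, 10, 13, 49, -5, 26, 20] (no swap needed)
insert -40:
  append -40 at index 9 → [-43, 6, -28, 10, 13, 49, -5, 26, 20, -40]
  -40 < parent 13 at index 4, swap → [-43, 6, -28, 10, -40, 49, -5, 26, 20, 13]
  -40 < parent 6 at index 1, swap → [-43, -40, -28, 10, 6, 49, -5, 26, 20, 13]
insert -32:
  append -32 at index 10 → [-43, -40, -28, 10, 6, 49, -5, 26, 20, 13, -32]
  -32 < parent 6 at index 4, swap → [-43, -40, -28, 10, -32, 49, -5, 26, 20, 13, 6]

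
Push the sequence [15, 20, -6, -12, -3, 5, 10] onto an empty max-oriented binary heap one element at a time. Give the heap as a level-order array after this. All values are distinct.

Insert 15:
  append 15 at index 0 → [15] (no swap needed)
Insert 20:
  append 20 at index 1 → [15, 20]
  20 > parent 15 at index 0, swap → [20, 15]
Insert -6:
  append -6 at index 2 → [20, 15, -6] (no swap needed)
Insert -12:
  append -12 at index 3 → [20, 15, -6, -12] (no swap needed)
Insert -3:
  append -3 at index 4 → [20, 15, -6, -12, -3] (no swap needed)
Insert 5:
  append 5 at index 5 → [20, 15, -6, -12, -3, 5]
  5 > parent -6 at index 2, swap → [20, 15, 5, -12, -3, -6]
Insert 10:
  append 10 at index 6 → [20, 15, 5, -12, -3, -6, 10]
  10 > parent 5 at index 2, swap → [20, 15, 10, -12, -3, -6, 5]

[20, 15, 10, -12, -3, -6, 5]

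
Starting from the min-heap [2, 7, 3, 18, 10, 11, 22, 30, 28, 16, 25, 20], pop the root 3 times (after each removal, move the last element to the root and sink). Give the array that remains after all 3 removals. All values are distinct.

[10, 16, 11, 18, 25, 20, 22, 30, 28]

extract-min #1 returns 2:
  remove root 2; move last element 20 to root → [20, 7, 3, 18, 10, 11, 22, 30, 28, 16, 25]
  20 vs smaller child 3 at index 2, swap → [3, 7, 20, 18, 10, 11, 22, 30, 28, 16, 25]
  20 vs smaller child 11 at index 5, swap → [3, 7, 11, 18, 10, 20, 22, 30, 28, 16, 25]
extract-min #2 returns 3:
  remove root 3; move last element 25 to root → [25, 7, 11, 18, 10, 20, 22, 30, 28, 16]
  25 vs smaller child 7 at index 1, swap → [7, 25, 11, 18, 10, 20, 22, 30, 28, 16]
  25 vs smaller child 10 at index 4, swap → [7, 10, 11, 18, 25, 20, 22, 30, 28, 16]
  25 vs only child 16 at index 9, swap → [7, 10, 11, 18, 16, 20, 22, 30, 28, 25]
extract-min #3 returns 7:
  remove root 7; move last element 25 to root → [25, 10, 11, 18, 16, 20, 22, 30, 28]
  25 vs smaller child 10 at index 1, swap → [10, 25, 11, 18, 16, 20, 22, 30, 28]
  25 vs smaller child 16 at index 4, swap → [10, 16, 11, 18, 25, 20, 22, 30, 28]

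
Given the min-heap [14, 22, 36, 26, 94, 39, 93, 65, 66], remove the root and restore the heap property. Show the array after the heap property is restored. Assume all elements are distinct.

[22, 26, 36, 65, 94, 39, 93, 66]

remove root 14; move last element 66 to root → [66, 22, 36, 26, 94, 39, 93, 65]
66 vs smaller child 22 at index 1, swap → [22, 66, 36, 26, 94, 39, 93, 65]
66 vs smaller child 26 at index 3, swap → [22, 26, 36, 66, 94, 39, 93, 65]
66 vs only child 65 at index 7, swap → [22, 26, 36, 65, 94, 39, 93, 66]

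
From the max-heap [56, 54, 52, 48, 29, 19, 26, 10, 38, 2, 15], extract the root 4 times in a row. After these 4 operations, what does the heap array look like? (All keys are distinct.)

[38, 29, 26, 15, 10, 19, 2]

extract-max #1 returns 56:
  remove root 56; move last element 15 to root → [15, 54, 52, 48, 29, 19, 26, 10, 38, 2]
  15 vs larger child 54 at index 1, swap → [54, 15, 52, 48, 29, 19, 26, 10, 38, 2]
  15 vs larger child 48 at index 3, swap → [54, 48, 52, 15, 29, 19, 26, 10, 38, 2]
  15 vs larger child 38 at index 8, swap → [54, 48, 52, 38, 29, 19, 26, 10, 15, 2]
extract-max #2 returns 54:
  remove root 54; move last element 2 to root → [2, 48, 52, 38, 29, 19, 26, 10, 15]
  2 vs larger child 52 at index 2, swap → [52, 48, 2, 38, 29, 19, 26, 10, 15]
  2 vs larger child 26 at index 6, swap → [52, 48, 26, 38, 29, 19, 2, 10, 15]
extract-max #3 returns 52:
  remove root 52; move last element 15 to root → [15, 48, 26, 38, 29, 19, 2, 10]
  15 vs larger child 48 at index 1, swap → [48, 15, 26, 38, 29, 19, 2, 10]
  15 vs larger child 38 at index 3, swap → [48, 38, 26, 15, 29, 19, 2, 10]
extract-max #4 returns 48:
  remove root 48; move last element 10 to root → [10, 38, 26, 15, 29, 19, 2]
  10 vs larger child 38 at index 1, swap → [38, 10, 26, 15, 29, 19, 2]
  10 vs larger child 29 at index 4, swap → [38, 29, 26, 15, 10, 19, 2]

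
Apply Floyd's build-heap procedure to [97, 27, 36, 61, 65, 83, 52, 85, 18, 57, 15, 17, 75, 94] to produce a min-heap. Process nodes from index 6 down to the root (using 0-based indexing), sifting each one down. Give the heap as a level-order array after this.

[15, 18, 17, 61, 27, 36, 52, 85, 97, 57, 65, 83, 75, 94]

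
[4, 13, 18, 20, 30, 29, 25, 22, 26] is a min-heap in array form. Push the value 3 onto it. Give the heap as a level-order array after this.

[3, 4, 18, 20, 13, 29, 25, 22, 26, 30]

append 3 at index 9 → [4, 13, 18, 20, 30, 29, 25, 22, 26, 3]
3 < parent 30 at index 4, swap → [4, 13, 18, 20, 3, 29, 25, 22, 26, 30]
3 < parent 13 at index 1, swap → [4, 3, 18, 20, 13, 29, 25, 22, 26, 30]
3 < parent 4 at index 0, swap → [3, 4, 18, 20, 13, 29, 25, 22, 26, 30]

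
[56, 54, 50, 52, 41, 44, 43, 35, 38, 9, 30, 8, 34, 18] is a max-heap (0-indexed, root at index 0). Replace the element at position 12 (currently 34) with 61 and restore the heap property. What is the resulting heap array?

[61, 54, 56, 52, 41, 50, 43, 35, 38, 9, 30, 8, 44, 18]

set index 12 from 34 to 61 → [56, 54, 50, 52, 41, 44, 43, 35, 38, 9, 30, 8, 61, 18]
61 > parent 44 at index 5, swap → [56, 54, 50, 52, 41, 61, 43, 35, 38, 9, 30, 8, 44, 18]
61 > parent 50 at index 2, swap → [56, 54, 61, 52, 41, 50, 43, 35, 38, 9, 30, 8, 44, 18]
61 > parent 56 at index 0, swap → [61, 54, 56, 52, 41, 50, 43, 35, 38, 9, 30, 8, 44, 18]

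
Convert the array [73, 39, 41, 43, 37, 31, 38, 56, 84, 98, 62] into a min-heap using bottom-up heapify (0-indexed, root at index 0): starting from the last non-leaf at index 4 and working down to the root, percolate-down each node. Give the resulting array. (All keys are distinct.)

[31, 37, 38, 43, 39, 41, 73, 56, 84, 98, 62]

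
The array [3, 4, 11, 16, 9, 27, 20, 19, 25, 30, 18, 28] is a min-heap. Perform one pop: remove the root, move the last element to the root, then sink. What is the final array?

remove root 3; move last element 28 to root → [28, 4, 11, 16, 9, 27, 20, 19, 25, 30, 18]
28 vs smaller child 4 at index 1, swap → [4, 28, 11, 16, 9, 27, 20, 19, 25, 30, 18]
28 vs smaller child 9 at index 4, swap → [4, 9, 11, 16, 28, 27, 20, 19, 25, 30, 18]
28 vs smaller child 18 at index 10, swap → [4, 9, 11, 16, 18, 27, 20, 19, 25, 30, 28]

[4, 9, 11, 16, 18, 27, 20, 19, 25, 30, 28]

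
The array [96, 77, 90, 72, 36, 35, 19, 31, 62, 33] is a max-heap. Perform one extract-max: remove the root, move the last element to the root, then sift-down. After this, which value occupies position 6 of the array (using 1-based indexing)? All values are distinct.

remove root 96; move last element 33 to root → [33, 77, 90, 72, 36, 35, 19, 31, 62]
33 vs larger child 90 at index 3, swap → [90, 77, 33, 72, 36, 35, 19, 31, 62]
33 vs larger child 35 at index 6, swap → [90, 77, 35, 72, 36, 33, 19, 31, 62]
resulting array: [90, 77, 35, 72, 36, 33, 19, 31, 62]

33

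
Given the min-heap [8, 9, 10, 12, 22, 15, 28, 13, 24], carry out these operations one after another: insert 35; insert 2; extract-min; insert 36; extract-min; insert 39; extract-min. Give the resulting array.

[10, 12, 15, 13, 22, 39, 28, 36, 24, 35]

insert 35:
  append 35 at index 9 → [8, 9, 10, 12, 22, 15, 28, 13, 24, 35] (no swap needed)
insert 2:
  append 2 at index 10 → [8, 9, 10, 12, 22, 15, 28, 13, 24, 35, 2]
  2 < parent 22 at index 4, swap → [8, 9, 10, 12, 2, 15, 28, 13, 24, 35, 22]
  2 < parent 9 at index 1, swap → [8, 2, 10, 12, 9, 15, 28, 13, 24, 35, 22]
  2 < parent 8 at index 0, swap → [2, 8, 10, 12, 9, 15, 28, 13, 24, 35, 22]
extract-min → returns 2:
  remove root 2; move last element 22 to root → [22, 8, 10, 12, 9, 15, 28, 13, 24, 35]
  22 vs smaller child 8 at index 1, swap → [8, 22, 10, 12, 9, 15, 28, 13, 24, 35]
  22 vs smaller child 9 at index 4, swap → [8, 9, 10, 12, 22, 15, 28, 13, 24, 35]
insert 36:
  append 36 at index 10 → [8, 9, 10, 12, 22, 15, 28, 13, 24, 35, 36] (no swap needed)
extract-min → returns 8:
  remove root 8; move last element 36 to root → [36, 9, 10, 12, 22, 15, 28, 13, 24, 35]
  36 vs smaller child 9 at index 1, swap → [9, 36, 10, 12, 22, 15, 28, 13, 24, 35]
  36 vs smaller child 12 at index 3, swap → [9, 12, 10, 36, 22, 15, 28, 13, 24, 35]
  36 vs smaller child 13 at index 7, swap → [9, 12, 10, 13, 22, 15, 28, 36, 24, 35]
insert 39:
  append 39 at index 10 → [9, 12, 10, 13, 22, 15, 28, 36, 24, 35, 39] (no swap needed)
extract-min → returns 9:
  remove root 9; move last element 39 to root → [39, 12, 10, 13, 22, 15, 28, 36, 24, 35]
  39 vs smaller child 10 at index 2, swap → [10, 12, 39, 13, 22, 15, 28, 36, 24, 35]
  39 vs smaller child 15 at index 5, swap → [10, 12, 15, 13, 22, 39, 28, 36, 24, 35]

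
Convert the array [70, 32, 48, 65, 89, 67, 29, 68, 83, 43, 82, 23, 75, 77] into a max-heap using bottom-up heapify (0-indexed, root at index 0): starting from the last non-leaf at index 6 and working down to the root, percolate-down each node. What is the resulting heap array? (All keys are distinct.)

[89, 83, 77, 70, 82, 75, 48, 68, 65, 43, 32, 23, 67, 29]

sift down from index 6:
  29 vs only child 77 at index 13, swap → [70, 32, 48, 65, 89, 67, 77, 68, 83, 43, 82, 23, 75, 29]
sift down from index 5:
  67 vs larger child 75 at index 12, swap → [70, 32, 48, 65, 89, 75, 77, 68, 83, 43, 82, 23, 67, 29]
sift down from index 4: already satisfies heap property
sift down from index 3:
  65 vs larger child 83 at index 8, swap → [70, 32, 48, 83, 89, 75, 77, 68, 65, 43, 82, 23, 67, 29]
sift down from index 2:
  48 vs larger child 77 at index 6, swap → [70, 32, 77, 83, 89, 75, 48, 68, 65, 43, 82, 23, 67, 29]
sift down from index 1:
  32 vs larger child 89 at index 4, swap → [70, 89, 77, 83, 32, 75, 48, 68, 65, 43, 82, 23, 67, 29]
  32 vs larger child 82 at index 10, swap → [70, 89, 77, 83, 82, 75, 48, 68, 65, 43, 32, 23, 67, 29]
sift down from index 0:
  70 vs larger child 89 at index 1, swap → [89, 70, 77, 83, 82, 75, 48, 68, 65, 43, 32, 23, 67, 29]
  70 vs larger child 83 at index 3, swap → [89, 83, 77, 70, 82, 75, 48, 68, 65, 43, 32, 23, 67, 29]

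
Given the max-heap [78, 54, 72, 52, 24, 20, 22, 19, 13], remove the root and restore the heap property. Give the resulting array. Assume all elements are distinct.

remove root 78; move last element 13 to root → [13, 54, 72, 52, 24, 20, 22, 19]
13 vs larger child 72 at index 2, swap → [72, 54, 13, 52, 24, 20, 22, 19]
13 vs larger child 22 at index 6, swap → [72, 54, 22, 52, 24, 20, 13, 19]

[72, 54, 22, 52, 24, 20, 13, 19]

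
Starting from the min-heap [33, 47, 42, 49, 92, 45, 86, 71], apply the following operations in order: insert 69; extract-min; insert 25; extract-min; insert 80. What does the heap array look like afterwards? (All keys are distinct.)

insert 69:
  append 69 at index 8 → [33, 47, 42, 49, 92, 45, 86, 71, 69] (no swap needed)
extract-min → returns 33:
  remove root 33; move last element 69 to root → [69, 47, 42, 49, 92, 45, 86, 71]
  69 vs smaller child 42 at index 2, swap → [42, 47, 69, 49, 92, 45, 86, 71]
  69 vs smaller child 45 at index 5, swap → [42, 47, 45, 49, 92, 69, 86, 71]
insert 25:
  append 25 at index 8 → [42, 47, 45, 49, 92, 69, 86, 71, 25]
  25 < parent 49 at index 3, swap → [42, 47, 45, 25, 92, 69, 86, 71, 49]
  25 < parent 47 at index 1, swap → [42, 25, 45, 47, 92, 69, 86, 71, 49]
  25 < parent 42 at index 0, swap → [25, 42, 45, 47, 92, 69, 86, 71, 49]
extract-min → returns 25:
  remove root 25; move last element 49 to root → [49, 42, 45, 47, 92, 69, 86, 71]
  49 vs smaller child 42 at index 1, swap → [42, 49, 45, 47, 92, 69, 86, 71]
  49 vs smaller child 47 at index 3, swap → [42, 47, 45, 49, 92, 69, 86, 71]
insert 80:
  append 80 at index 8 → [42, 47, 45, 49, 92, 69, 86, 71, 80] (no swap needed)

[42, 47, 45, 49, 92, 69, 86, 71, 80]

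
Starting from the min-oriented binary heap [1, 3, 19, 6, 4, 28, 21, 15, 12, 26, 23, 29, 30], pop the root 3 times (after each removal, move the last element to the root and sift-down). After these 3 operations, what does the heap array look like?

extract-min #1 returns 1:
  remove root 1; move last element 30 to root → [30, 3, 19, 6, 4, 28, 21, 15, 12, 26, 23, 29]
  30 vs smaller child 3 at index 1, swap → [3, 30, 19, 6, 4, 28, 21, 15, 12, 26, 23, 29]
  30 vs smaller child 4 at index 4, swap → [3, 4, 19, 6, 30, 28, 21, 15, 12, 26, 23, 29]
  30 vs smaller child 23 at index 10, swap → [3, 4, 19, 6, 23, 28, 21, 15, 12, 26, 30, 29]
extract-min #2 returns 3:
  remove root 3; move last element 29 to root → [29, 4, 19, 6, 23, 28, 21, 15, 12, 26, 30]
  29 vs smaller child 4 at index 1, swap → [4, 29, 19, 6, 23, 28, 21, 15, 12, 26, 30]
  29 vs smaller child 6 at index 3, swap → [4, 6, 19, 29, 23, 28, 21, 15, 12, 26, 30]
  29 vs smaller child 12 at index 8, swap → [4, 6, 19, 12, 23, 28, 21, 15, 29, 26, 30]
extract-min #3 returns 4:
  remove root 4; move last element 30 to root → [30, 6, 19, 12, 23, 28, 21, 15, 29, 26]
  30 vs smaller child 6 at index 1, swap → [6, 30, 19, 12, 23, 28, 21, 15, 29, 26]
  30 vs smaller child 12 at index 3, swap → [6, 12, 19, 30, 23, 28, 21, 15, 29, 26]
  30 vs smaller child 15 at index 7, swap → [6, 12, 19, 15, 23, 28, 21, 30, 29, 26]

[6, 12, 19, 15, 23, 28, 21, 30, 29, 26]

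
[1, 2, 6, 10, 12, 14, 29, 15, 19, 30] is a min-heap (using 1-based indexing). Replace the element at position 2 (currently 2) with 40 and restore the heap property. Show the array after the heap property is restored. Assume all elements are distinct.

[1, 10, 6, 15, 12, 14, 29, 40, 19, 30]

set index 2 from 2 to 40 → [1, 40, 6, 10, 12, 14, 29, 15, 19, 30]
40 vs smaller child 10 at index 4, swap → [1, 10, 6, 40, 12, 14, 29, 15, 19, 30]
40 vs smaller child 15 at index 8, swap → [1, 10, 6, 15, 12, 14, 29, 40, 19, 30]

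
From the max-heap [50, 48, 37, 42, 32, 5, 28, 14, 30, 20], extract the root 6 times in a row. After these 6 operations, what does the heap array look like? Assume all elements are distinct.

extract-max #1 returns 50:
  remove root 50; move last element 20 to root → [20, 48, 37, 42, 32, 5, 28, 14, 30]
  20 vs larger child 48 at index 1, swap → [48, 20, 37, 42, 32, 5, 28, 14, 30]
  20 vs larger child 42 at index 3, swap → [48, 42, 37, 20, 32, 5, 28, 14, 30]
  20 vs larger child 30 at index 8, swap → [48, 42, 37, 30, 32, 5, 28, 14, 20]
extract-max #2 returns 48:
  remove root 48; move last element 20 to root → [20, 42, 37, 30, 32, 5, 28, 14]
  20 vs larger child 42 at index 1, swap → [42, 20, 37, 30, 32, 5, 28, 14]
  20 vs larger child 32 at index 4, swap → [42, 32, 37, 30, 20, 5, 28, 14]
extract-max #3 returns 42:
  remove root 42; move last element 14 to root → [14, 32, 37, 30, 20, 5, 28]
  14 vs larger child 37 at index 2, swap → [37, 32, 14, 30, 20, 5, 28]
  14 vs larger child 28 at index 6, swap → [37, 32, 28, 30, 20, 5, 14]
extract-max #4 returns 37:
  remove root 37; move last element 14 to root → [14, 32, 28, 30, 20, 5]
  14 vs larger child 32 at index 1, swap → [32, 14, 28, 30, 20, 5]
  14 vs larger child 30 at index 3, swap → [32, 30, 28, 14, 20, 5]
extract-max #5 returns 32:
  remove root 32; move last element 5 to root → [5, 30, 28, 14, 20]
  5 vs larger child 30 at index 1, swap → [30, 5, 28, 14, 20]
  5 vs larger child 20 at index 4, swap → [30, 20, 28, 14, 5]
extract-max #6 returns 30:
  remove root 30; move last element 5 to root → [5, 20, 28, 14]
  5 vs larger child 28 at index 2, swap → [28, 20, 5, 14]

[28, 20, 5, 14]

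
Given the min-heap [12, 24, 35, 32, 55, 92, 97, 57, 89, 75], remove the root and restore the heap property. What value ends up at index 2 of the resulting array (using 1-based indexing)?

remove root 12; move last element 75 to root → [75, 24, 35, 32, 55, 92, 97, 57, 89]
75 vs smaller child 24 at index 2, swap → [24, 75, 35, 32, 55, 92, 97, 57, 89]
75 vs smaller child 32 at index 4, swap → [24, 32, 35, 75, 55, 92, 97, 57, 89]
75 vs smaller child 57 at index 8, swap → [24, 32, 35, 57, 55, 92, 97, 75, 89]
resulting array: [24, 32, 35, 57, 55, 92, 97, 75, 89]

32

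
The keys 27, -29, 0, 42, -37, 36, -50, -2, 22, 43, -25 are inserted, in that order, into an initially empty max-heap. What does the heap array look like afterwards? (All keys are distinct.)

[43, 42, 36, 22, 27, 0, -50, -29, -2, -37, -25]

Insert 27:
  append 27 at index 0 → [27] (no swap needed)
Insert -29:
  append -29 at index 1 → [27, -29] (no swap needed)
Insert 0:
  append 0 at index 2 → [27, -29, 0] (no swap needed)
Insert 42:
  append 42 at index 3 → [27, -29, 0, 42]
  42 > parent -29 at index 1, swap → [27, 42, 0, -29]
  42 > parent 27 at index 0, swap → [42, 27, 0, -29]
Insert -37:
  append -37 at index 4 → [42, 27, 0, -29, -37] (no swap needed)
Insert 36:
  append 36 at index 5 → [42, 27, 0, -29, -37, 36]
  36 > parent 0 at index 2, swap → [42, 27, 36, -29, -37, 0]
Insert -50:
  append -50 at index 6 → [42, 27, 36, -29, -37, 0, -50] (no swap needed)
Insert -2:
  append -2 at index 7 → [42, 27, 36, -29, -37, 0, -50, -2]
  -2 > parent -29 at index 3, swap → [42, 27, 36, -2, -37, 0, -50, -29]
Insert 22:
  append 22 at index 8 → [42, 27, 36, -2, -37, 0, -50, -29, 22]
  22 > parent -2 at index 3, swap → [42, 27, 36, 22, -37, 0, -50, -29, -2]
Insert 43:
  append 43 at index 9 → [42, 27, 36, 22, -37, 0, -50, -29, -2, 43]
  43 > parent -37 at index 4, swap → [42, 27, 36, 22, 43, 0, -50, -29, -2, -37]
  43 > parent 27 at index 1, swap → [42, 43, 36, 22, 27, 0, -50, -29, -2, -37]
  43 > parent 42 at index 0, swap → [43, 42, 36, 22, 27, 0, -50, -29, -2, -37]
Insert -25:
  append -25 at index 10 → [43, 42, 36, 22, 27, 0, -50, -29, -2, -37, -25] (no swap needed)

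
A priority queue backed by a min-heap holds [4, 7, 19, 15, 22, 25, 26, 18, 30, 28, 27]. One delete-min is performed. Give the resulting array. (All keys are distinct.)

remove root 4; move last element 27 to root → [27, 7, 19, 15, 22, 25, 26, 18, 30, 28]
27 vs smaller child 7 at index 1, swap → [7, 27, 19, 15, 22, 25, 26, 18, 30, 28]
27 vs smaller child 15 at index 3, swap → [7, 15, 19, 27, 22, 25, 26, 18, 30, 28]
27 vs smaller child 18 at index 7, swap → [7, 15, 19, 18, 22, 25, 26, 27, 30, 28]

[7, 15, 19, 18, 22, 25, 26, 27, 30, 28]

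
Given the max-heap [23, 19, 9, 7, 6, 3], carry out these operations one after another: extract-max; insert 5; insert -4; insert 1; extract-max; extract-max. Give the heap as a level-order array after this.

extract-max → returns 23:
  remove root 23; move last element 3 to root → [3, 19, 9, 7, 6]
  3 vs larger child 19 at index 1, swap → [19, 3, 9, 7, 6]
  3 vs larger child 7 at index 3, swap → [19, 7, 9, 3, 6]
insert 5:
  append 5 at index 5 → [19, 7, 9, 3, 6, 5] (no swap needed)
insert -4:
  append -4 at index 6 → [19, 7, 9, 3, 6, 5, -4] (no swap needed)
insert 1:
  append 1 at index 7 → [19, 7, 9, 3, 6, 5, -4, 1] (no swap needed)
extract-max → returns 19:
  remove root 19; move last element 1 to root → [1, 7, 9, 3, 6, 5, -4]
  1 vs larger child 9 at index 2, swap → [9, 7, 1, 3, 6, 5, -4]
  1 vs larger child 5 at index 5, swap → [9, 7, 5, 3, 6, 1, -4]
extract-max → returns 9:
  remove root 9; move last element -4 to root → [-4, 7, 5, 3, 6, 1]
  -4 vs larger child 7 at index 1, swap → [7, -4, 5, 3, 6, 1]
  -4 vs larger child 6 at index 4, swap → [7, 6, 5, 3, -4, 1]

[7, 6, 5, 3, -4, 1]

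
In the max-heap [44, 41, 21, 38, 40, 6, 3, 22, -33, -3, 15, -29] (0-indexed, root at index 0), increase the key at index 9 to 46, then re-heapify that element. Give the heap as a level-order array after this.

[46, 44, 21, 38, 41, 6, 3, 22, -33, 40, 15, -29]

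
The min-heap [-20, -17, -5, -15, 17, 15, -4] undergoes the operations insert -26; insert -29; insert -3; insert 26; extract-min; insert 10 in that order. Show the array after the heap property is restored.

[-26, -20, -5, -17, -3, 15, -4, -15, 26, 17, 10]

insert -26:
  append -26 at index 7 → [-20, -17, -5, -15, 17, 15, -4, -26]
  -26 < parent -15 at index 3, swap → [-20, -17, -5, -26, 17, 15, -4, -15]
  -26 < parent -17 at index 1, swap → [-20, -26, -5, -17, 17, 15, -4, -15]
  -26 < parent -20 at index 0, swap → [-26, -20, -5, -17, 17, 15, -4, -15]
insert -29:
  append -29 at index 8 → [-26, -20, -5, -17, 17, 15, -4, -15, -29]
  -29 < parent -17 at index 3, swap → [-26, -20, -5, -29, 17, 15, -4, -15, -17]
  -29 < parent -20 at index 1, swap → [-26, -29, -5, -20, 17, 15, -4, -15, -17]
  -29 < parent -26 at index 0, swap → [-29, -26, -5, -20, 17, 15, -4, -15, -17]
insert -3:
  append -3 at index 9 → [-29, -26, -5, -20, 17, 15, -4, -15, -17, -3]
  -3 < parent 17 at index 4, swap → [-29, -26, -5, -20, -3, 15, -4, -15, -17, 17]
insert 26:
  append 26 at index 10 → [-29, -26, -5, -20, -3, 15, -4, -15, -17, 17, 26] (no swap needed)
extract-min → returns -29:
  remove root -29; move last element 26 to root → [26, -26, -5, -20, -3, 15, -4, -15, -17, 17]
  26 vs smaller child -26 at index 1, swap → [-26, 26, -5, -20, -3, 15, -4, -15, -17, 17]
  26 vs smaller child -20 at index 3, swap → [-26, -20, -5, 26, -3, 15, -4, -15, -17, 17]
  26 vs smaller child -17 at index 8, swap → [-26, -20, -5, -17, -3, 15, -4, -15, 26, 17]
insert 10:
  append 10 at index 10 → [-26, -20, -5, -17, -3, 15, -4, -15, 26, 17, 10] (no swap needed)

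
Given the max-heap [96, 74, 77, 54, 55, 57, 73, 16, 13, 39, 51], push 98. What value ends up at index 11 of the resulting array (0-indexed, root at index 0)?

57

append 98 at index 11 → [96, 74, 77, 54, 55, 57, 73, 16, 13, 39, 51, 98]
98 > parent 57 at index 5, swap → [96, 74, 77, 54, 55, 98, 73, 16, 13, 39, 51, 57]
98 > parent 77 at index 2, swap → [96, 74, 98, 54, 55, 77, 73, 16, 13, 39, 51, 57]
98 > parent 96 at index 0, swap → [98, 74, 96, 54, 55, 77, 73, 16, 13, 39, 51, 57]
resulting array: [98, 74, 96, 54, 55, 77, 73, 16, 13, 39, 51, 57]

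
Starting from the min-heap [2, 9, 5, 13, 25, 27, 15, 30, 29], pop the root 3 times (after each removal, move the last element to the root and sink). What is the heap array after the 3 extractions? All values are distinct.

[13, 25, 15, 30, 29, 27]

extract-min #1 returns 2:
  remove root 2; move last element 29 to root → [29, 9, 5, 13, 25, 27, 15, 30]
  29 vs smaller child 5 at index 2, swap → [5, 9, 29, 13, 25, 27, 15, 30]
  29 vs smaller child 15 at index 6, swap → [5, 9, 15, 13, 25, 27, 29, 30]
extract-min #2 returns 5:
  remove root 5; move last element 30 to root → [30, 9, 15, 13, 25, 27, 29]
  30 vs smaller child 9 at index 1, swap → [9, 30, 15, 13, 25, 27, 29]
  30 vs smaller child 13 at index 3, swap → [9, 13, 15, 30, 25, 27, 29]
extract-min #3 returns 9:
  remove root 9; move last element 29 to root → [29, 13, 15, 30, 25, 27]
  29 vs smaller child 13 at index 1, swap → [13, 29, 15, 30, 25, 27]
  29 vs smaller child 25 at index 4, swap → [13, 25, 15, 30, 29, 27]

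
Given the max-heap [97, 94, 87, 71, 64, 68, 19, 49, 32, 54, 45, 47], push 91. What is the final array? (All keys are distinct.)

[97, 94, 91, 71, 64, 87, 19, 49, 32, 54, 45, 47, 68]

append 91 at index 12 → [97, 94, 87, 71, 64, 68, 19, 49, 32, 54, 45, 47, 91]
91 > parent 68 at index 5, swap → [97, 94, 87, 71, 64, 91, 19, 49, 32, 54, 45, 47, 68]
91 > parent 87 at index 2, swap → [97, 94, 91, 71, 64, 87, 19, 49, 32, 54, 45, 47, 68]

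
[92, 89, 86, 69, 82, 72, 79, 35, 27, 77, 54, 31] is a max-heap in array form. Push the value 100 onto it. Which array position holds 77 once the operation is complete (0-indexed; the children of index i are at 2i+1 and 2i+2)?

append 100 at index 12 → [92, 89, 86, 69, 82, 72, 79, 35, 27, 77, 54, 31, 100]
100 > parent 72 at index 5, swap → [92, 89, 86, 69, 82, 100, 79, 35, 27, 77, 54, 31, 72]
100 > parent 86 at index 2, swap → [92, 89, 100, 69, 82, 86, 79, 35, 27, 77, 54, 31, 72]
100 > parent 92 at index 0, swap → [100, 89, 92, 69, 82, 86, 79, 35, 27, 77, 54, 31, 72]
resulting array: [100, 89, 92, 69, 82, 86, 79, 35, 27, 77, 54, 31, 72]

9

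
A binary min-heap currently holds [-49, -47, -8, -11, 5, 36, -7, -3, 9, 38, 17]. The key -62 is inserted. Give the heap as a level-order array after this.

append -62 at index 11 → [-49, -47, -8, -11, 5, 36, -7, -3, 9, 38, 17, -62]
-62 < parent 36 at index 5, swap → [-49, -47, -8, -11, 5, -62, -7, -3, 9, 38, 17, 36]
-62 < parent -8 at index 2, swap → [-49, -47, -62, -11, 5, -8, -7, -3, 9, 38, 17, 36]
-62 < parent -49 at index 0, swap → [-62, -47, -49, -11, 5, -8, -7, -3, 9, 38, 17, 36]

[-62, -47, -49, -11, 5, -8, -7, -3, 9, 38, 17, 36]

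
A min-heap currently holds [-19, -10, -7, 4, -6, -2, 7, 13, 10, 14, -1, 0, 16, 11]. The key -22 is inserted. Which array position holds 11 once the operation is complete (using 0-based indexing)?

append -22 at index 14 → [-19, -10, -7, 4, -6, -2, 7, 13, 10, 14, -1, 0, 16, 11, -22]
-22 < parent 7 at index 6, swap → [-19, -10, -7, 4, -6, -2, -22, 13, 10, 14, -1, 0, 16, 11, 7]
-22 < parent -7 at index 2, swap → [-19, -10, -22, 4, -6, -2, -7, 13, 10, 14, -1, 0, 16, 11, 7]
-22 < parent -19 at index 0, swap → [-22, -10, -19, 4, -6, -2, -7, 13, 10, 14, -1, 0, 16, 11, 7]
resulting array: [-22, -10, -19, 4, -6, -2, -7, 13, 10, 14, -1, 0, 16, 11, 7]

13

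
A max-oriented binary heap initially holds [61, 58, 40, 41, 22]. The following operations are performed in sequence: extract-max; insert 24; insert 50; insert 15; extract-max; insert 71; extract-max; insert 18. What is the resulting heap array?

extract-max → returns 61:
  remove root 61; move last element 22 to root → [22, 58, 40, 41]
  22 vs larger child 58 at index 1, swap → [58, 22, 40, 41]
  22 vs only child 41 at index 3, swap → [58, 41, 40, 22]
insert 24:
  append 24 at index 4 → [58, 41, 40, 22, 24] (no swap needed)
insert 50:
  append 50 at index 5 → [58, 41, 40, 22, 24, 50]
  50 > parent 40 at index 2, swap → [58, 41, 50, 22, 24, 40]
insert 15:
  append 15 at index 6 → [58, 41, 50, 22, 24, 40, 15] (no swap needed)
extract-max → returns 58:
  remove root 58; move last element 15 to root → [15, 41, 50, 22, 24, 40]
  15 vs larger child 50 at index 2, swap → [50, 41, 15, 22, 24, 40]
  15 vs only child 40 at index 5, swap → [50, 41, 40, 22, 24, 15]
insert 71:
  append 71 at index 6 → [50, 41, 40, 22, 24, 15, 71]
  71 > parent 40 at index 2, swap → [50, 41, 71, 22, 24, 15, 40]
  71 > parent 50 at index 0, swap → [71, 41, 50, 22, 24, 15, 40]
extract-max → returns 71:
  remove root 71; move last element 40 to root → [40, 41, 50, 22, 24, 15]
  40 vs larger child 50 at index 2, swap → [50, 41, 40, 22, 24, 15]
insert 18:
  append 18 at index 6 → [50, 41, 40, 22, 24, 15, 18] (no swap needed)

[50, 41, 40, 22, 24, 15, 18]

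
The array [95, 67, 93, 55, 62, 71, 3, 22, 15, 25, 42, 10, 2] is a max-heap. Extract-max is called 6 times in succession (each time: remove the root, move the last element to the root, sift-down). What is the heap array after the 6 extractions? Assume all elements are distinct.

[42, 25, 10, 22, 15, 2, 3]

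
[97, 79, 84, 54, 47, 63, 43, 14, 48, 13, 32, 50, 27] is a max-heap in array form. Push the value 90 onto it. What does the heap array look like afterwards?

append 90 at index 13 → [97, 79, 84, 54, 47, 63, 43, 14, 48, 13, 32, 50, 27, 90]
90 > parent 43 at index 6, swap → [97, 79, 84, 54, 47, 63, 90, 14, 48, 13, 32, 50, 27, 43]
90 > parent 84 at index 2, swap → [97, 79, 90, 54, 47, 63, 84, 14, 48, 13, 32, 50, 27, 43]

[97, 79, 90, 54, 47, 63, 84, 14, 48, 13, 32, 50, 27, 43]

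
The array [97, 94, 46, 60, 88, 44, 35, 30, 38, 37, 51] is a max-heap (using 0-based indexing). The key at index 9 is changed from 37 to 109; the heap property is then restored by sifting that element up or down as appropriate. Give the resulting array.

set index 9 from 37 to 109 → [97, 94, 46, 60, 88, 44, 35, 30, 38, 109, 51]
109 > parent 88 at index 4, swap → [97, 94, 46, 60, 109, 44, 35, 30, 38, 88, 51]
109 > parent 94 at index 1, swap → [97, 109, 46, 60, 94, 44, 35, 30, 38, 88, 51]
109 > parent 97 at index 0, swap → [109, 97, 46, 60, 94, 44, 35, 30, 38, 88, 51]

[109, 97, 46, 60, 94, 44, 35, 30, 38, 88, 51]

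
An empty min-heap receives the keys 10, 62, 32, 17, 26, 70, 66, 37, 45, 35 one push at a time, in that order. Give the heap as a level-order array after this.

Insert 10:
  append 10 at index 0 → [10] (no swap needed)
Insert 62:
  append 62 at index 1 → [10, 62] (no swap needed)
Insert 32:
  append 32 at index 2 → [10, 62, 32] (no swap needed)
Insert 17:
  append 17 at index 3 → [10, 62, 32, 17]
  17 < parent 62 at index 1, swap → [10, 17, 32, 62]
Insert 26:
  append 26 at index 4 → [10, 17, 32, 62, 26] (no swap needed)
Insert 70:
  append 70 at index 5 → [10, 17, 32, 62, 26, 70] (no swap needed)
Insert 66:
  append 66 at index 6 → [10, 17, 32, 62, 26, 70, 66] (no swap needed)
Insert 37:
  append 37 at index 7 → [10, 17, 32, 62, 26, 70, 66, 37]
  37 < parent 62 at index 3, swap → [10, 17, 32, 37, 26, 70, 66, 62]
Insert 45:
  append 45 at index 8 → [10, 17, 32, 37, 26, 70, 66, 62, 45] (no swap needed)
Insert 35:
  append 35 at index 9 → [10, 17, 32, 37, 26, 70, 66, 62, 45, 35] (no swap needed)

[10, 17, 32, 37, 26, 70, 66, 62, 45, 35]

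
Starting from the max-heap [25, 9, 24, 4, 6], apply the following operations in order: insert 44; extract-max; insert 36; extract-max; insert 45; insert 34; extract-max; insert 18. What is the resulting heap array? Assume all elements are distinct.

insert 44:
  append 44 at index 5 → [25, 9, 24, 4, 6, 44]
  44 > parent 24 at index 2, swap → [25, 9, 44, 4, 6, 24]
  44 > parent 25 at index 0, swap → [44, 9, 25, 4, 6, 24]
extract-max → returns 44:
  remove root 44; move last element 24 to root → [24, 9, 25, 4, 6]
  24 vs larger child 25 at index 2, swap → [25, 9, 24, 4, 6]
insert 36:
  append 36 at index 5 → [25, 9, 24, 4, 6, 36]
  36 > parent 24 at index 2, swap → [25, 9, 36, 4, 6, 24]
  36 > parent 25 at index 0, swap → [36, 9, 25, 4, 6, 24]
extract-max → returns 36:
  remove root 36; move last element 24 to root → [24, 9, 25, 4, 6]
  24 vs larger child 25 at index 2, swap → [25, 9, 24, 4, 6]
insert 45:
  append 45 at index 5 → [25, 9, 24, 4, 6, 45]
  45 > parent 24 at index 2, swap → [25, 9, 45, 4, 6, 24]
  45 > parent 25 at index 0, swap → [45, 9, 25, 4, 6, 24]
insert 34:
  append 34 at index 6 → [45, 9, 25, 4, 6, 24, 34]
  34 > parent 25 at index 2, swap → [45, 9, 34, 4, 6, 24, 25]
extract-max → returns 45:
  remove root 45; move last element 25 to root → [25, 9, 34, 4, 6, 24]
  25 vs larger child 34 at index 2, swap → [34, 9, 25, 4, 6, 24]
insert 18:
  append 18 at index 6 → [34, 9, 25, 4, 6, 24, 18] (no swap needed)

[34, 9, 25, 4, 6, 24, 18]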